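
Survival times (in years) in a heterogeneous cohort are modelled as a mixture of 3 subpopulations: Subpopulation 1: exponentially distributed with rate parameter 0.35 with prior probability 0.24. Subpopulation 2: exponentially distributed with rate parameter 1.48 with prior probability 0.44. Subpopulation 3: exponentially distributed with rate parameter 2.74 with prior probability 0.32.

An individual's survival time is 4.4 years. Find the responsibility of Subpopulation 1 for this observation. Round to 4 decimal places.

0.9488

Posterior ∝ prior × likelihood, so P(k | x) ∝ π_k f_k(x); normalise over all components.
Evaluate each component's likelihood at the observed value:
  f_1 = 0.0750334
  f_2 = 0.00219855
  f_3 = 1.59183e-05
Prior × likelihood for each component:
  π_1·f_1 = 0.24 × 0.0750334 = 0.018008
  π_2·f_2 = 0.44 × 0.00219855 = 0.000967361
  π_3·f_3 = 0.32 × 1.59183e-05 = 5.09385e-06
Evidence: 0.018008 + 0.000967361 + 5.09385e-06 = 0.0189805
So the posterior for Subpopulation 1 is 0.018008 / 0.0189805 ≈ 0.9488.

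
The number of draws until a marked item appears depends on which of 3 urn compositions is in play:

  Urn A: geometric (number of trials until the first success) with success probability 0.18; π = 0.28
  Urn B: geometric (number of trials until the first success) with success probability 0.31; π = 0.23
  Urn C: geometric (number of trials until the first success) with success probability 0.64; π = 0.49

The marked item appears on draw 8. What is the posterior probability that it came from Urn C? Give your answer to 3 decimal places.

P(component k | x) = π_k·f_k(x) / marginal(x), where marginal(x) = Σ_j π_j·f_j(x).
Evaluate each component's likelihood at the observed value:
  f_A = 0.18·(1−0.18)^7 = 0.18·0.249285 = 0.0448714
  f_B = 0.31·(1−0.31)^7 = 0.31·0.0744635 = 0.0230837
  f_C = 0.64·(1−0.64)^7 = 0.64·0.000783642 = 0.000501531
Prior × likelihood for each component:
  π_A·f_A = 0.28 × 0.0448714 = 0.012564
  π_B·f_B = 0.23 × 0.0230837 = 0.00530925
  π_C·f_C = 0.49 × 0.000501531 = 0.00024575
Marginal: 0.012564 + 0.00530925 + 0.00024575 = 0.018119
P(Urn C | the observation) = 0.00024575 / 0.018119 ≈ 0.014

0.014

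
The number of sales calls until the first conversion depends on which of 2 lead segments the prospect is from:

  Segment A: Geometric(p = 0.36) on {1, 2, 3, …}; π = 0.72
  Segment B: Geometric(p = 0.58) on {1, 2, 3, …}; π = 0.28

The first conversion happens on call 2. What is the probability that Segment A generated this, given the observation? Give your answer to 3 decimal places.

0.709

The responsibility of component k is π_k f_k(x) divided by Σ_j π_j f_j(x).
Component likelihoods at x = 2:
  f_A = 0.36·(1−0.36)^1 = 0.36·0.64 = 0.2304
  f_B = 0.58·(1−0.58)^1 = 0.58·0.42 = 0.2436
Weight by the priors:
  π_A·f_A = 0.72 × 0.2304 = 0.165888
  π_B·f_B = 0.28 × 0.2436 = 0.068208
Normaliser: 0.165888 + 0.068208 = 0.234096
P(Segment A | x) = 0.165888 / 0.234096 ≈ 0.709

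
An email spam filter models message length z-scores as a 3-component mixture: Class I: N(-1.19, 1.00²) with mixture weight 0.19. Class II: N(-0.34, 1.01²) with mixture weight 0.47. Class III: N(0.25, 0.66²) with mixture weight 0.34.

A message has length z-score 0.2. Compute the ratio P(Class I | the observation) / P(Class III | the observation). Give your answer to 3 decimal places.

0.141

Only the two components matter; the odds are (π_i f_i(x)) / (π_j f_j(x)).
Component likelihoods at x = 0.2:
  f_I = 0.151831
  f_II = 0.342386
  f_III = 0.602726
0.0288479 / 0.204927 ≈ 0.141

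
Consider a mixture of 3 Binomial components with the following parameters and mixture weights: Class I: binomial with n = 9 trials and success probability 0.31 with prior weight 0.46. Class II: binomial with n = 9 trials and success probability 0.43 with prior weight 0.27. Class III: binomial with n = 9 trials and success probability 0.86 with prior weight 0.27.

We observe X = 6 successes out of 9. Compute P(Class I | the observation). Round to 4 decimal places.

Apply Bayes' rule: the posterior for each component is proportional to its prior times its likelihood at x.
Binomial probabilities:
  f_I = 0.0244904
  f_II = 0.0983365
  f_III = 0.0932511
Prior × likelihood for each component:
  π_I·f_I = 0.46 × 0.0244904 = 0.0112656
  π_II·f_II = 0.27 × 0.0983365 = 0.0265508
  π_III·f_III = 0.27 × 0.0932511 = 0.0251778
Marginal: 0.0112656 + 0.0265508 + 0.0251778 = 0.0629943
P(Class I | data) = 0.0112656 / 0.0629943 ≈ 0.1788

0.1788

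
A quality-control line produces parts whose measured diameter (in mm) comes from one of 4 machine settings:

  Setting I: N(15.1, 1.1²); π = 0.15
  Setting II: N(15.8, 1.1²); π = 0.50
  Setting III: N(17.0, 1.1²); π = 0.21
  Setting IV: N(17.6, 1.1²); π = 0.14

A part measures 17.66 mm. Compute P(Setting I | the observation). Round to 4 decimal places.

0.0225

Posterior ∝ prior × likelihood, so P(k | x) ∝ P(Z=k) f_k(x); normalise over all components.
Normal densities:
  L_I = (1/(1.1·√(2π)))·exp(−(17.66−15.1)²/(2·1.1²)) = 0.362675·exp(-2.70810) = 0.0241771
  L_II = (1/(1.1·√(2π)))·exp(−(17.66−15.8)²/(2·1.1²)) = 0.362675·exp(-1.42959) = 0.0868272
  L_III = (1/(1.1·√(2π)))·exp(−(17.66−17.0)²/(2·1.1²)) = 0.362675·exp(-0.18000) = 0.302931
  L_IV = (1/(1.1·√(2π)))·exp(−(17.66−17.6)²/(2·1.1²)) = 0.362675·exp(-0.00149) = 0.362136
Weight by the priors:
  P(Z=I)·L_I = 0.15 × 0.0241771 = 0.00362657
  P(Z=II)·L_II = 0.50 × 0.0868272 = 0.0434136
  P(Z=III)·L_III = 0.21 × 0.302931 = 0.0636156
  P(Z=IV)·L_IV = 0.14 × 0.362136 = 0.050699
Marginal: 0.00362657 + 0.0434136 + 0.0636156 + 0.050699 = 0.161355
Responsibility of Setting I: 0.00362657 / 0.161355 ≈ 0.0225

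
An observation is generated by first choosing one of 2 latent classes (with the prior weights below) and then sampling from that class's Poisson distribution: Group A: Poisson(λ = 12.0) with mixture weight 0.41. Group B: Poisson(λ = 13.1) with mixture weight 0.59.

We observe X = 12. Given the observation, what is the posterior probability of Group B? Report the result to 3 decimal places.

0.578

By Bayes' theorem, P(k | x) = w_k f_k(x) / Σ_j w_j f_j(x).
Poisson probabilities:
  f_A = e^(−12.0)·12.0^12/12! = 0.114368
  f_B = e^(−13.1)·13.1^12/12! = 0.109059
Weight by the priors:
  w_A·f_A = 0.41 × 0.114368 = 0.0468908
  w_B·f_B = 0.59 × 0.109059 = 0.0643447
Sum: 0.0468908 + 0.0643447 = 0.111236
Responsibility of Group B: 0.0643447 / 0.111236 ≈ 0.578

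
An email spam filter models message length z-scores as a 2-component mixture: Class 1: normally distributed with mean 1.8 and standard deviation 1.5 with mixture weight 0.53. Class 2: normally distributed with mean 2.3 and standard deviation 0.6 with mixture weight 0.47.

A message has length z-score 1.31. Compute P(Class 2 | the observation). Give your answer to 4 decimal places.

P(component k | x) = w_k·f_k(x) / marginal(x), where marginal(x) = Σ_j w_j·f_j(x).
Evaluate each component's likelihood at the observed value:
  p_1 = 0.252143
  p_2 = 0.170442
Prior × likelihood for each component:
  w_1·p_1 = 0.53 × 0.252143 = 0.133636
  w_2·p_2 = 0.47 × 0.170442 = 0.0801075
Sum: 0.133636 + 0.0801075 = 0.213743
So the posterior for Class 2 is 0.0801075 / 0.213743 ≈ 0.3748.

0.3748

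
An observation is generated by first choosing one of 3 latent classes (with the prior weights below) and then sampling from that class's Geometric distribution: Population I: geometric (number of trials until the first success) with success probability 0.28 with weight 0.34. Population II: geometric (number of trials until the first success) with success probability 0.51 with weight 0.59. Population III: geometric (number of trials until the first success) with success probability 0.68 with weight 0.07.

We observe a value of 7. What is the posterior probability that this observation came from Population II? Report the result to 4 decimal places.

P(component k | x) = π_k·f_k(x) / marginal(x), where marginal(x) = Σ_j π_j·f_j(x).
Component likelihoods at x = 7:
  f_I = 0.0390079
  f_II = 0.00705906
  f_III = 0.000730144
Prior × likelihood for each component:
  π_I·f_I = 0.34 × 0.0390079 = 0.0132627
  π_II·f_II = 0.59 × 0.00705906 = 0.00416484
  π_III·f_III = 0.07 × 0.000730144 = 5.11101e-05
Marginal: 0.0132627 + 0.00416484 + 5.11101e-05 = 0.0174787
P(Population II | the observation) ≈ 0.2383

0.2383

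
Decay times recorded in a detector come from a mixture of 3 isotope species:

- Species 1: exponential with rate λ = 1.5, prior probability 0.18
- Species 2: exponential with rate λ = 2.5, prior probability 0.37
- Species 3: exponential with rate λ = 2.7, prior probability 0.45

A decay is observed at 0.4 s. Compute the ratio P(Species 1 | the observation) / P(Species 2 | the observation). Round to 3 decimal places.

Since P(k|x) ∝ w_k f_k(x), the posterior odds are w_i f_i(x) / (w_j f_j(x)).
Exponential densities:
  L_1 = 0.823217
  L_2 = 0.919699
  L_3 = 0.916908
Odds = (0.18/0.37) × (0.823217/0.919699) = 0.486486 × 0.895095 ≈ 0.435

0.435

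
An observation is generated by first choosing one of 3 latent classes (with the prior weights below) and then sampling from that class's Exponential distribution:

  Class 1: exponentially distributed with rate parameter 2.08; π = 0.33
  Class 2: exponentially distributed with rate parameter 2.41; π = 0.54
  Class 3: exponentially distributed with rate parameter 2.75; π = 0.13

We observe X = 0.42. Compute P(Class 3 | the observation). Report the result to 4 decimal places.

The responsibility of component k is π_k f_k(x) divided by Σ_j π_j f_j(x).
Exponential densities:
  p_1 = 2.08·e^(−2.08·0.42) = 2.08·e^(−0.8736) = 0.868288
  p_2 = 2.41·e^(−2.41·0.42) = 2.41·e^(−1.0122) = 0.875839
  p_3 = 2.75·e^(−2.75·0.42) = 2.75·e^(−1.1550) = 0.866408
Unnormalised posteriors:
  π_1·p_1 = 0.33 × 0.868288 = 0.286535
  π_2·p_2 = 0.54 × 0.875839 = 0.472953
  π_3·p_3 = 0.13 × 0.866408 = 0.112633
Marginal: 0.286535 + 0.472953 + 0.112633 = 0.872121
So the posterior for Class 3 is 0.112633 / 0.872121 ≈ 0.1291.

0.1291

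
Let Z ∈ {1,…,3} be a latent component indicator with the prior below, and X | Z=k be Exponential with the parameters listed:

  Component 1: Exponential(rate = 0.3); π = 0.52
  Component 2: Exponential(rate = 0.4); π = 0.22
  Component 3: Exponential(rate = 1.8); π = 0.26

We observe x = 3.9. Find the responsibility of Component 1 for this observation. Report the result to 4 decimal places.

0.7191

P(component k | x) = π_k·f_k(x) / marginal(x), where marginal(x) = Σ_j π_j·f_j(x).
Component likelihoods at x = 3.9:
  f_1 = 0.0931101
  f_2 = 0.0840544
  f_3 = 0.00160889
Weight by the priors:
  π_1·f_1 = 0.52 × 0.0931101 = 0.0484172
  π_2·f_2 = 0.22 × 0.0840544 = 0.018492
  π_3·f_3 = 0.26 × 0.00160889 = 0.00041831
Sum: 0.0484172 + 0.018492 + 0.00041831 = 0.0673275
Responsibility of Component 1: 0.0484172 / 0.0673275 ≈ 0.7191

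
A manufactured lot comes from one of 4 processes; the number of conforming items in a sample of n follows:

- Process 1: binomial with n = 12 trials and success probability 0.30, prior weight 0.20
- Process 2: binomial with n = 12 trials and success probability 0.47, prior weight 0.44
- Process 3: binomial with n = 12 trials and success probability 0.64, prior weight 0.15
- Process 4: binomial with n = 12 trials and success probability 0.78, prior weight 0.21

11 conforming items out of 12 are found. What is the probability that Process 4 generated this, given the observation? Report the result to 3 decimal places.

The responsibility of component k is P(Z=k) f_k(x) divided by Σ_j P(Z=j) f_j(x).
Evaluate each component's likelihood at the observed value:
  p_1 = C(12,11)·0.30^11·0.70^1 = 12·1.77147e-06·0.7 = 1.48803e-05
  p_2 = C(12,11)·0.47^11·0.53^1 = 12·0.000247216·0.53 = 0.00157229
  p_3 = C(12,11)·0.64^11·0.36^1 = 12·0.0073787·0.36 = 0.031876
  p_4 = C(12,11)·0.78^11·0.22^1 = 12·0.0650191·0.22 = 0.17165
Weight by the priors:
  P(Z=1)·p_1 = 0.20 × 1.48803e-05 = 2.97607e-06
  P(Z=2)·p_2 = 0.44 × 0.00157229 = 0.000691809
  P(Z=3)·p_3 = 0.15 × 0.031876 = 0.0047814
  P(Z=4)·p_4 = 0.21 × 0.17165 = 0.0360466
Denominator: 2.97607e-06 + 0.000691809 + 0.0047814 + 0.0360466 = 0.0415227
P(Process 4 | 11 conforming items out of 12) ≈ 0.868

0.868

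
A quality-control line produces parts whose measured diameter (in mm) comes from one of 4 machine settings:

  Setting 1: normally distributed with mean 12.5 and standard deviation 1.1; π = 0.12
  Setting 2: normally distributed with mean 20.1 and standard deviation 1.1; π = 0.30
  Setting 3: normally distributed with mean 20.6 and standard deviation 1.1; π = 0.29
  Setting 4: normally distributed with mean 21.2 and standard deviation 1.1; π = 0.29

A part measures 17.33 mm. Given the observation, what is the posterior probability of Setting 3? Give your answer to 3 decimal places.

Apply Bayes' rule: the posterior for each component is proportional to its prior times its likelihood at x.
Normal densities:
  L_1 = 2.35994e-05
  L_2 = 0.0152242
  L_3 = 0.00437083
  L_4 = 0.000744312
Weight by the priors:
  π_1·L_1 = 0.12 × 2.35994e-05 = 2.83193e-06
  π_2·L_2 = 0.30 × 0.0152242 = 0.00456726
  π_3·L_3 = 0.29 × 0.00437083 = 0.00126754
  π_4·L_4 = 0.29 × 0.000744312 = 0.00021585
Denominator: 2.83193e-06 + 0.00456726 + 0.00126754 + 0.00021585 = 0.00605349
So the posterior for Setting 3 is 0.00126754 / 0.00605349 ≈ 0.209.

0.209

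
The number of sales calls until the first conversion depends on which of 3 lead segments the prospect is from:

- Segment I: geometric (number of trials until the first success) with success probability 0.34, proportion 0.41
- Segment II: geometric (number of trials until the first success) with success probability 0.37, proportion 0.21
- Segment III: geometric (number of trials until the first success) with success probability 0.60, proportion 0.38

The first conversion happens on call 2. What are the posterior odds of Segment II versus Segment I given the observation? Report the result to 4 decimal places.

Posterior odds = (w_i f_i(x)) / (w_j f_j(x)); the normalising sum cancels.
Component likelihoods at x = 2:
  f_I = 0.2244
  f_II = 0.2331
  f_III = 0.24
0.048951 / 0.092004 ≈ 0.5321

0.5321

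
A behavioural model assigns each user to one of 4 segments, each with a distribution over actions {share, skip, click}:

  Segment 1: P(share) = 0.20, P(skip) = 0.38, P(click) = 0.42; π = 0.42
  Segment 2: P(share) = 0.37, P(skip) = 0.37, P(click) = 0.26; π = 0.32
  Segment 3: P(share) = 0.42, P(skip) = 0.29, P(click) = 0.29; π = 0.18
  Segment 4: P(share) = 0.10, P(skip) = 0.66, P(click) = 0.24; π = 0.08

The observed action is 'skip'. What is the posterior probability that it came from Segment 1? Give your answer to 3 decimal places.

The responsibility of component k is π_k f_k(x) divided by Σ_j π_j f_j(x).
Evaluate each component's likelihood at the observed value:
  p_1 = 0.38
  p_2 = 0.37
  p_3 = 0.29
  p_4 = 0.66
Weight by the priors:
  π_1·p_1 = 0.42 × 0.38 = 0.1596
  π_2·p_2 = 0.32 × 0.37 = 0.1184
  π_3·p_3 = 0.18 × 0.29 = 0.0522
  π_4·p_4 = 0.08 × 0.66 = 0.0528
Sum: 0.1596 + 0.1184 + 0.0522 + 0.0528 = 0.383
So the posterior for Segment 1 is 0.1596 / 0.383 ≈ 0.417.

0.417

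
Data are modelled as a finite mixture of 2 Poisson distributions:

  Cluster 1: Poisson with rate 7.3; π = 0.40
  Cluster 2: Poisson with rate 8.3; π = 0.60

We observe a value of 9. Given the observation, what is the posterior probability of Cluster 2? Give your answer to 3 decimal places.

By Bayes' theorem, P(k | x) = π_k f_k(x) / Σ_j π_j f_j(x).
Poisson probabilities:
  p_1 = 0.109596
  p_2 = 0.128025
Multiply by the mixture weights:
  π_1·p_1 = 0.40 × 0.109596 = 0.0438382
  π_2·p_2 = 0.60 × 0.128025 = 0.0768151
Denominator: 0.0438382 + 0.0768151 = 0.120653
P(Cluster 2 | data) = 0.0768151 / 0.120653 ≈ 0.637

0.637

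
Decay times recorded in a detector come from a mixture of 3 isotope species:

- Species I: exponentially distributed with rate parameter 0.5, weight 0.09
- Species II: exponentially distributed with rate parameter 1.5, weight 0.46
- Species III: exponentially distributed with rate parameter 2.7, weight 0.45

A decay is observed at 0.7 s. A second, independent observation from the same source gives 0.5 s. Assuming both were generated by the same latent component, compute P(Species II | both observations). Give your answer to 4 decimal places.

0.5485

The responsibility of component k is π_k f_k(x) divided by Σ_j π_j f_j(x).
Since both observations come from the same component, the likelihood for component k is f_k(x₁)·f_k(x₂).
  f_I = [0.352344] × [0.3894] = 0.137203
  f_II = [0.524907] × [0.70855] = 0.371922
  f_III = [0.407894] × [0.699949] = 0.285505
Multiply by the mixture weights:
  π_I·f_I = 0.09 × 0.137203 = 0.0123483
  π_II·f_II = 0.46 × 0.371922 = 0.171084
  π_III·f_III = 0.45 × 0.285505 = 0.128477
Marginal: 0.0123483 + 0.171084 + 0.128477 = 0.31191
P(Species II | x₁, x₂) ≈ 0.5485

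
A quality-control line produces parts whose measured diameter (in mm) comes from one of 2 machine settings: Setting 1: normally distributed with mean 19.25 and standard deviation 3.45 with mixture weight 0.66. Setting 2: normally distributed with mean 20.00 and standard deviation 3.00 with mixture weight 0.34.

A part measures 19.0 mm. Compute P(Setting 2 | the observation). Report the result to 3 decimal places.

0.360

Apply Bayes' rule: the posterior for each component is proportional to its prior times its likelihood at x.
Normal densities:
  f_1 = 0.115332
  f_2 = 0.125794
Unnormalised posteriors:
  P(Z=1)·f_1 = 0.66 × 0.115332 = 0.0761193
  P(Z=2)·f_2 = 0.34 × 0.125794 = 0.0427701
Evidence: 0.0761193 + 0.0427701 = 0.118889
So the posterior for Setting 2 is 0.0427701 / 0.118889 ≈ 0.360.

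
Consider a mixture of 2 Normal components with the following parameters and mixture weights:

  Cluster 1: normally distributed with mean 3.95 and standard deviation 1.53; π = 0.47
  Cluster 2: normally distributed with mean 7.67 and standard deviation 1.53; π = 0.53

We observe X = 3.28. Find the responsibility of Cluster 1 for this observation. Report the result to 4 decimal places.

0.9802

Apply Bayes' rule: the posterior for each component is proportional to its prior times its likelihood at x.
Normal densities:
  L_1 = 0.236907
  L_2 = 0.00425103
Unnormalised posteriors:
  π_1·L_1 = 0.47 × 0.236907 = 0.111346
  π_2·L_2 = 0.53 × 0.00425103 = 0.00225305
Sum: 0.111346 + 0.00225305 = 0.113599
P(Cluster 1 | data) = 0.111346 / 0.113599 ≈ 0.9802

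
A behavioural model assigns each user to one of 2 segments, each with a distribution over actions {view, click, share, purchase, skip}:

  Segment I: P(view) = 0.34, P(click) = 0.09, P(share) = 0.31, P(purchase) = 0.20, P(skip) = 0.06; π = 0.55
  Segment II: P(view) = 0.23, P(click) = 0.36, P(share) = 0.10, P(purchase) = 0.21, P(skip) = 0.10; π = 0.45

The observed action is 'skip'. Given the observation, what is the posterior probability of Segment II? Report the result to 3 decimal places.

The responsibility of component k is π_k f_k(x) divided by Σ_j π_j f_j(x).
Component likelihoods at x = 'skip':
  f_I = 0.06
  f_II = 0.1
Prior × likelihood for each component:
  π_I·f_I = 0.55 × 0.06 = 0.033
  π_II·f_II = 0.45 × 0.1 = 0.045
Normaliser: 0.033 + 0.045 = 0.078
P(Segment II | 'skip') = 0.045 / 0.078 ≈ 0.577

0.577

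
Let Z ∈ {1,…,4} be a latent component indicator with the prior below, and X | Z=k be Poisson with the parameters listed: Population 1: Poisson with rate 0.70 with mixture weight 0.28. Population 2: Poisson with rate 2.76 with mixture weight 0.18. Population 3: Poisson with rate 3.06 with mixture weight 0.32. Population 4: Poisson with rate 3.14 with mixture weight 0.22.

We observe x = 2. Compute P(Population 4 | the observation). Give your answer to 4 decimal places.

The responsibility of component k is w_k f_k(x) divided by Σ_j w_j f_j(x).
Poisson probabilities:
  f_1 = e^(−0.70)·0.70^2/2! = 0.121663
  f_2 = e^(−2.76)·2.76^2/2! = 0.241066
  f_3 = e^(−3.06)·3.06^2/2! = 0.219519
  f_4 = e^(−3.14)·3.14^2/2! = 0.213376
Unnormalised posteriors:
  w_1·f_1 = 0.28 × 0.121663 = 0.0340658
  w_2·f_2 = 0.18 × 0.241066 = 0.0433918
  w_3·f_3 = 0.32 × 0.219519 = 0.070246
  w_4·f_4 = 0.22 × 0.213376 = 0.0469426
Marginal: 0.0340658 + 0.0433918 + 0.070246 + 0.0469426 = 0.194646
So the posterior for Population 4 is 0.0469426 / 0.194646 ≈ 0.2412.

0.2412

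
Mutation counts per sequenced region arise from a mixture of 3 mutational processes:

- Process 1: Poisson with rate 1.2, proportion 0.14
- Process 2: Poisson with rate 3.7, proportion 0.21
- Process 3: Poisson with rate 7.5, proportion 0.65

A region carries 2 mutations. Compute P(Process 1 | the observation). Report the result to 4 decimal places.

The responsibility of component k is π_k f_k(x) divided by Σ_j π_j f_j(x).
Evaluate each component's likelihood at the observed value:
  f_1 = 0.21686
  f_2 = 0.169233
  f_3 = 0.0155555
Prior × likelihood for each component:
  π_1·f_1 = 0.14 × 0.21686 = 0.0303604
  π_2·f_2 = 0.21 × 0.169233 = 0.0355388
  π_3·f_3 = 0.65 × 0.0155555 = 0.0101111
Marginal: 0.0303604 + 0.0355388 + 0.0101111 = 0.0760103
P(Process 1 | data) = 0.0303604 / 0.0760103 ≈ 0.3994

0.3994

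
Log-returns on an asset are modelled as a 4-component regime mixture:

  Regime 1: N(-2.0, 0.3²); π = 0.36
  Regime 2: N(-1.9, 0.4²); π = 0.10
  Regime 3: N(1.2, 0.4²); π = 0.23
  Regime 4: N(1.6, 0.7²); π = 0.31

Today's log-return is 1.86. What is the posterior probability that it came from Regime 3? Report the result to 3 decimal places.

P(component k | x) = π_k·f_k(x) / marginal(x), where marginal(x) = Σ_j π_j·f_j(x).
Evaluate each component's likelihood at the observed value:
  L_1 = (1/(0.3·√(2π)))·exp(−(1.86−-2.0)²/(2·0.3²)) = 1.329808·exp(-82.77556) = 1.49562e-36
  L_2 = (1/(0.4·√(2π)))·exp(−(1.86−-1.9)²/(2·0.4²)) = 0.997356·exp(-44.18000) = 6.48216e-20
  L_3 = (1/(0.4·√(2π)))·exp(−(1.86−1.2)²/(2·0.4²)) = 0.997356·exp(-1.36125) = 0.255662
  L_4 = (1/(0.7·√(2π)))·exp(−(1.86−1.6)²/(2·0.7²)) = 0.569918·exp(-0.06898) = 0.53193
Unnormalised posteriors:
  π_1·L_1 = 0.36 × 1.49562e-36 = 5.38424e-37
  π_2·L_2 = 0.10 × 6.48216e-20 = 6.48216e-21
  π_3·L_3 = 0.23 × 0.255662 = 0.0588023
  π_4·L_4 = 0.31 × 0.53193 = 0.164898
Normaliser: 5.38424e-37 + 6.48216e-21 + 0.0588023 + 0.164898 = 0.223701
P(Regime 3 | data) ≈ 0.263

0.263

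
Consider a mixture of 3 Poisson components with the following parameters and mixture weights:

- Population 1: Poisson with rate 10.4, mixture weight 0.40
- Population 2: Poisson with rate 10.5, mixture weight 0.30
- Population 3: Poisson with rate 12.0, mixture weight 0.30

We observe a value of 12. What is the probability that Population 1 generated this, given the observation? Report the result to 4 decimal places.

P(component k | x) = P(Z=k)·f_k(x) / marginal(x), where marginal(x) = Σ_j P(Z=j)·f_j(x).
Poisson probabilities:
  L_1 = e^(−10.4)·10.4^12/12! = 0.101719
  L_2 = e^(−10.5)·10.5^12/12! = 0.103239
  L_3 = e^(−12.0)·12.0^12/12! = 0.114368
Unnormalised posteriors:
  P(Z=1)·L_1 = 0.40 × 0.101719 = 0.0406875
  P(Z=2)·L_2 = 0.30 × 0.103239 = 0.0309716
  P(Z=3)·L_3 = 0.30 × 0.114368 = 0.0343104
Evidence: 0.0406875 + 0.0309716 + 0.0343104 = 0.105969
So the posterior for Population 1 is 0.0406875 / 0.105969 ≈ 0.3840.

0.3840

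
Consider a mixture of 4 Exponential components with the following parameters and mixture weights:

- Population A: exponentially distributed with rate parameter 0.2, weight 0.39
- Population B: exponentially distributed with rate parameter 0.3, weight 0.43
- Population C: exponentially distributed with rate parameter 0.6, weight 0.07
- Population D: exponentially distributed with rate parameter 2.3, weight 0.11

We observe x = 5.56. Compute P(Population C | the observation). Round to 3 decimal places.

Apply Bayes' rule: the posterior for each component is proportional to its prior times its likelihood at x.
Exponential densities:
  L_A = 0.0657801
  L_B = 0.0565872
  L_C = 0.0213474
  L_D = 6.42643e-06
Prior × likelihood for each component:
  π_A·L_A = 0.39 × 0.0657801 = 0.0256542
  π_B·L_B = 0.43 × 0.0565872 = 0.0243325
  π_C·L_C = 0.07 × 0.0213474 = 0.00149432
  π_D·L_D = 0.11 × 6.42643e-06 = 7.06908e-07
Sum: 0.0256542 + 0.0243325 + 0.00149432 + 7.06908e-07 = 0.0514818
Responsibility of Population C: 0.00149432 / 0.0514818 ≈ 0.029

0.029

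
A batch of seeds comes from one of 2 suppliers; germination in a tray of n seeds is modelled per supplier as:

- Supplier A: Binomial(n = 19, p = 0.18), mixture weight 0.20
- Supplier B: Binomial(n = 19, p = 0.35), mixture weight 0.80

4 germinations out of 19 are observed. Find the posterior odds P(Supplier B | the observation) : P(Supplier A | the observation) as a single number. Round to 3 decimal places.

1.753

The posterior odds equal the prior odds times the likelihood ratio: (π_i/π_j)·(f_i(x)/f_j(x)).
Component likelihoods at x = 4 germinations out of 19:
  L_A = 0.207339
  L_B = 0.0908566
Odds = (0.80/0.20) × (0.0908566/0.207339) = 4 × 0.438202 ≈ 1.753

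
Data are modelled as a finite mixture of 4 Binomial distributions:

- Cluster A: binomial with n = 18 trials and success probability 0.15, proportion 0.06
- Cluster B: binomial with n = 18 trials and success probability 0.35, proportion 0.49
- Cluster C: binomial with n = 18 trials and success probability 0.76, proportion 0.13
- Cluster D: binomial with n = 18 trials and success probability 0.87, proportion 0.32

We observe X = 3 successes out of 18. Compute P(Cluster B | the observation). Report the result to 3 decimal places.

0.650

Apply Bayes' rule: the posterior for each component is proportional to its prior times its likelihood at x.
Binomial probabilities:
  L_A = 0.240574
  L_B = 0.0546506
  L_C = 1.80842e-07
  L_D = 2.75041e-11
Weight by the priors:
  π_A·L_A = 0.06 × 0.240574 = 0.0144344
  π_B·L_B = 0.49 × 0.0546506 = 0.0267788
  π_C·L_C = 0.13 × 1.80842e-07 = 2.35095e-08
  π_D·L_D = 0.32 × 2.75041e-11 = 8.80133e-12
Evidence: 0.0144344 + 0.0267788 + 2.35095e-08 + 8.80133e-12 = 0.0412132
P(Cluster B | the observation) = 0.0267788 / 0.0412132 ≈ 0.650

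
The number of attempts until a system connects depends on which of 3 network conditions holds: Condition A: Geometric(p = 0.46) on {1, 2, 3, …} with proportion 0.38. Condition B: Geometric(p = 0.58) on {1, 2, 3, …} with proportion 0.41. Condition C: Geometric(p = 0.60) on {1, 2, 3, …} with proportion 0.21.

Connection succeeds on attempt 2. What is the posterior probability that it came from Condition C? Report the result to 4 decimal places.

0.2060

The responsibility of component k is P(Z=k) f_k(x) divided by Σ_j P(Z=j) f_j(x).
Geometric probabilities:
  f_A = 0.46·(1−0.46)^1 = 0.46·0.54 = 0.2484
  f_B = 0.58·(1−0.58)^1 = 0.58·0.42 = 0.2436
  f_C = 0.60·(1−0.60)^1 = 0.60·0.4 = 0.24
Weight by the priors:
  P(Z=A)·f_A = 0.38 × 0.2484 = 0.094392
  P(Z=B)·f_B = 0.41 × 0.2436 = 0.099876
  P(Z=C)·f_C = 0.21 × 0.24 = 0.0504
Denominator: 0.094392 + 0.099876 + 0.0504 = 0.244668
So the posterior for Condition C is 0.0504 / 0.244668 ≈ 0.2060.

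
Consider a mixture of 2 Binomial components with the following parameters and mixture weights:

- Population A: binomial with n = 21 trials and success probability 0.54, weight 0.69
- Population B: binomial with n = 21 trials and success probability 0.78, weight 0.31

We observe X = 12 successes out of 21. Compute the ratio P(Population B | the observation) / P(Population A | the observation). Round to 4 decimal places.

The posterior odds equal the prior odds times the likelihood ratio: (w_i/w_j)·(f_i(x)/f_j(x)).
Evaluate each component's likelihood at the observed value:
  f_A = 0.166644
  f_B = 0.0179963
0.00557885 / 0.114984 ≈ 0.0485

0.0485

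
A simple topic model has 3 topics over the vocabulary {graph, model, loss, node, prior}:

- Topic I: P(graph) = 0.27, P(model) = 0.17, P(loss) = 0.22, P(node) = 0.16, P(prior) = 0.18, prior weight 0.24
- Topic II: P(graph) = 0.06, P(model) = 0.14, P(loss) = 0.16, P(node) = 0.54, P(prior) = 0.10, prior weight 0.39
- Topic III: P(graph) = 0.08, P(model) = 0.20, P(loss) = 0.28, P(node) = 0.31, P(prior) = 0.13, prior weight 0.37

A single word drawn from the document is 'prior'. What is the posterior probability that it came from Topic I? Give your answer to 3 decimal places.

0.332

P(component k | x) = π_k·f_k(x) / marginal(x), where marginal(x) = Σ_j π_j·f_j(x).
Component likelihoods at x = 'prior':
  f_I = 0.18
  f_II = 0.1
  f_III = 0.13
Prior × likelihood for each component:
  π_I·f_I = 0.24 × 0.18 = 0.0432
  π_II·f_II = 0.39 × 0.1 = 0.039
  π_III·f_III = 0.37 × 0.13 = 0.0481
Marginal: 0.0432 + 0.039 + 0.0481 = 0.1303
P(Topic I | 'prior') = 0.0432 / 0.1303 ≈ 0.332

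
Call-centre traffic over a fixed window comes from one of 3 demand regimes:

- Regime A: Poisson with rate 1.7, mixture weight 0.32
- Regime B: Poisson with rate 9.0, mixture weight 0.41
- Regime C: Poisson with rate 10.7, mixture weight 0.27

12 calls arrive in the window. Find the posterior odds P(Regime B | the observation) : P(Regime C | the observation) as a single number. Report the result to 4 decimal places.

Only the two components matter; the odds are (π_i f_i(x)) / (π_j f_j(x)).
Evaluate each component's likelihood at the observed value:
  f_A = 2.22203e-07
  f_B = 0.072765
  f_C = 0.106003
Odds = (0.41/0.27) × (0.072765/0.106003) = 1.51852 × 0.686444 ≈ 1.0424

1.0424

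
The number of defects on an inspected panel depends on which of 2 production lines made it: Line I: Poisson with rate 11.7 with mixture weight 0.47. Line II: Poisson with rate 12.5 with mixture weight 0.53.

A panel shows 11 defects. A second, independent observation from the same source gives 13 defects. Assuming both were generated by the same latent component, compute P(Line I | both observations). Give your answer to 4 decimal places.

0.4732

By Bayes' theorem, P(k | x) = π_k f_k(x) / Σ_j π_j f_j(x).
Since both observations come from the same component, the likelihood for component k is f_k(x₁)·f_k(x₂).
  p_I = [e^(−11.7)·11.7^11/11! = 0.116854] × [0.102539] = 0.0119821
  p_II = [e^(−12.5)·12.5^11/11! = 0.108686] × [0.10886] = 0.0118316
Multiply by the mixture weights:
  π_I·p_I = 0.47 × 0.0119821 = 0.0056316
  π_II·p_II = 0.53 × 0.0118316 = 0.00627073
Denominator: 0.0056316 + 0.00627073 = 0.0119023
P(Line I | x₁,x₂) ≈ 0.4732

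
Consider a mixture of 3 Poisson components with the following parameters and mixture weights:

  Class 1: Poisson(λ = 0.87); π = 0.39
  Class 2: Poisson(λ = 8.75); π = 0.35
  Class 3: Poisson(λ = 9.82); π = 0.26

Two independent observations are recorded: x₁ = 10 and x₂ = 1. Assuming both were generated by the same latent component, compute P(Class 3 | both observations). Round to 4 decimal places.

P(component k | x) = w_k·f_k(x) / marginal(x), where marginal(x) = Σ_j w_j·f_j(x).
Since both observations come from the same component, the likelihood for component k is f_k(x₁)·f_k(x₂).
  L_1 = [e^(−0.87)·0.87^10/10! = 2.86809e-08] × [0.364488] = 1.04539e-08
  L_2 = [e^(−8.75)·8.75^10/10! = 0.114879] × [0.00138654] = 0.000159284
  L_3 = [e^(−9.82)·9.82^10/10! = 0.124905] × [0.000533752] = 6.66684e-05
Multiply by the mixture weights:
  w_1·L_1 = 0.39 × 1.04539e-08 = 4.077e-09
  w_2·L_2 = 0.35 × 0.000159284 = 5.57494e-05
  w_3·L_3 = 0.26 × 6.66684e-05 = 1.73338e-05
Sum: 4.077e-09 + 5.57494e-05 + 1.73338e-05 = 7.30872e-05
P(Class 3 | x₁,x₂) = 1.73338e-05 / 7.30872e-05 ≈ 0.2372

0.2372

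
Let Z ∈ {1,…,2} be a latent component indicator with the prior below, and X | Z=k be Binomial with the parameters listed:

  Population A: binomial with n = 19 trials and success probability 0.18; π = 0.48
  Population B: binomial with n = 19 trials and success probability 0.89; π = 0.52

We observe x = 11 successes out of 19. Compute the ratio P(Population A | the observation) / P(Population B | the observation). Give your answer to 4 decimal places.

0.2039

Posterior odds = (π_i f_i(x)) / (π_j f_j(x)); the normalising sum cancels.
Component likelihoods at x = 11 successes out of 19:
  f_A = C(19,11)·0.18^11·0.82^8 = 75582·6.42684e-09·0.204414 = 9.92949e-05
  f_B = C(19,11)·0.89^11·0.11^8 = 75582·0.277517·2.14359e-08 = 0.000449624
4.76615e-05 / 0.000233805 ≈ 0.2039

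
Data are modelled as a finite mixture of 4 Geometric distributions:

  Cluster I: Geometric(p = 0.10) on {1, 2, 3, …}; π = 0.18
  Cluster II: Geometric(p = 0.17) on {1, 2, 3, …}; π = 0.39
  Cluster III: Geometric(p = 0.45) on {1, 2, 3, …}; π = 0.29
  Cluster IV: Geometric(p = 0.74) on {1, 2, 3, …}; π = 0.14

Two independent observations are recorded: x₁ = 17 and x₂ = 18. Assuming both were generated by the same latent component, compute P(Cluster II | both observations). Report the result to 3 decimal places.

0.302

Apply Bayes' rule: the posterior for each component is proportional to its prior times its likelihood at x.
Since both observations come from the same component, the likelihood for component k is f_k(x₁)·f_k(x₂).
  p_I = [0.10·(1−0.10)^16 = 0.10·0.185302 = 0.0185302] × [0.0166772] = 0.000309032
  p_II = [0.17·(1−0.17)^16 = 0.17·0.0507282 = 0.00862379] × [0.00715775] = 6.1727e-05
  p_III = [0.45·(1−0.45)^16 = 0.45·7.01137e-05 = 3.15512e-05] × [1.73531e-05] = 5.47512e-10
  p_IV = [0.74·(1−0.74)^16 = 0.74·4.36087e-10 = 3.22705e-10] × [8.39032e-11] = 2.7076e-20
Unnormalised posteriors:
  π_I·p_I = 0.18 × 0.000309032 = 5.56257e-05
  π_II·p_II = 0.39 × 6.1727e-05 = 2.40735e-05
  π_III·p_III = 0.29 × 5.47512e-10 = 1.58779e-10
  π_IV·p_IV = 0.14 × 2.7076e-20 = 3.79063e-21
Normaliser: 5.56257e-05 + 2.40735e-05 + 1.58779e-10 + 3.79063e-21 = 7.96994e-05
P(Cluster II | x₁, x₂) = 2.40735e-05 / 7.96994e-05 ≈ 0.302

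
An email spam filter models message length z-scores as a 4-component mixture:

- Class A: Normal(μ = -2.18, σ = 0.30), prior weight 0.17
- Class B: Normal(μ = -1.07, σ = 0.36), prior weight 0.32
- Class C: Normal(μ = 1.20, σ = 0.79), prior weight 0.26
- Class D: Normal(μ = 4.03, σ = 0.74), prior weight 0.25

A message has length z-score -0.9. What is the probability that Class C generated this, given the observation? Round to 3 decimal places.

Posterior ∝ prior × likelihood, so P(k | x) ∝ w_k f_k(x); normalise over all components.
Normal densities:
  L_A = (1/(0.30·√(2π)))·exp(−(-0.9−-2.18)²/(2·0.30²)) = 1.329808·exp(-9.10222) = 0.000148164
  L_B = (1/(0.36·√(2π)))·exp(−(-0.9−-1.07)²/(2·0.36²)) = 1.108173·exp(-0.11150) = 0.991254
  L_C = (1/(0.79·√(2π)))·exp(−(-0.9−1.20)²/(2·0.79²)) = 0.504990·exp(-3.53309) = 0.0147531
  L_D = (1/(0.74·√(2π)))·exp(−(-0.9−4.03)²/(2·0.74²)) = 0.539111·exp(-22.19220) = 1.24087e-10
Weight by the priors:
  w_A·L_A = 0.17 × 0.000148164 = 2.5188e-05
  w_B·L_B = 0.32 × 0.991254 = 0.317201
  w_C·L_C = 0.26 × 0.0147531 = 0.0038358
  w_D·L_D = 0.25 × 1.24087e-10 = 3.10218e-11
Evidence: 2.5188e-05 + 0.317201 + 0.0038358 + 3.10218e-11 = 0.321062
So the posterior for Class C is 0.0038358 / 0.321062 ≈ 0.012.

0.012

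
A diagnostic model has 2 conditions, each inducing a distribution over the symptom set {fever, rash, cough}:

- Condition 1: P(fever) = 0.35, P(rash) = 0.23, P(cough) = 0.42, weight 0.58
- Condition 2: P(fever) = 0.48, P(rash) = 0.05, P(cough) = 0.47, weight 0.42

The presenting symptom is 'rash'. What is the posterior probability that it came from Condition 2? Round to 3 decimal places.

0.136

P(component k | x) = π_k·f_k(x) / marginal(x), where marginal(x) = Σ_j π_j·f_j(x).
Categorical probabilities:
  p_1 = P(rash | comp) = 0.23
  p_2 = P(rash | comp) = 0.05
Prior × likelihood for each component:
  π_1·p_1 = 0.58 × 0.23 = 0.1334
  π_2·p_2 = 0.42 × 0.05 = 0.021
Sum: 0.1334 + 0.021 = 0.1544
So the posterior for Condition 2 is 0.021 / 0.1544 ≈ 0.136.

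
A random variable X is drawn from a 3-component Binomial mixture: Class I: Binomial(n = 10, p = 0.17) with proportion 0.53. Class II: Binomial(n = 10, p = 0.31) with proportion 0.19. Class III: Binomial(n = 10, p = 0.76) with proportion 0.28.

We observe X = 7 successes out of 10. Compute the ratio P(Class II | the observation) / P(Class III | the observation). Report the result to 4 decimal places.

0.0303

The posterior odds equal the prior odds times the likelihood ratio: (π_i/π_j)·(f_i(x)/f_j(x)).
Evaluate each component's likelihood at the observed value:
  L_I = C(10,7)·0.17^7·0.83^3 = 120·4.10339e-06·0.571787 = 0.000281552
  L_II = C(10,7)·0.31^7·0.69^3 = 120·0.000275126·0.328509 = 0.0108458
  L_III = C(10,7)·0.76^7·0.24^3 = 120·0.146452·0.013824 = 0.242946
0.0020607 / 0.0680249 ≈ 0.0303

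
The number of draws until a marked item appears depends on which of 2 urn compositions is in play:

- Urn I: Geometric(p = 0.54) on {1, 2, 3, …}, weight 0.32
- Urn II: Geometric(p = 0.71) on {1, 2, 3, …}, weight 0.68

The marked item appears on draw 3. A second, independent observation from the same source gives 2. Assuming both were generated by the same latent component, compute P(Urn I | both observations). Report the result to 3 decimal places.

0.521

Apply Bayes' rule: the posterior for each component is proportional to its prior times its likelihood at x.
Since both observations come from the same component, the likelihood for component k is f_k(x₁)·f_k(x₂).
  L_I = [0.54·(1−0.54)^2 = 0.54·0.2116 = 0.114264] × [0.2484] = 0.0283832
  L_II = [0.71·(1−0.71)^2 = 0.71·0.0841 = 0.059711] × [0.2059] = 0.0122945
Unnormalised posteriors:
  π_I·L_I = 0.32 × 0.0283832 = 0.00908262
  π_II·L_II = 0.68 × 0.0122945 = 0.00836026
Denominator: 0.00908262 + 0.00836026 = 0.0174429
P(Urn I | x₁, x₂) = 0.00908262 / 0.0174429 ≈ 0.521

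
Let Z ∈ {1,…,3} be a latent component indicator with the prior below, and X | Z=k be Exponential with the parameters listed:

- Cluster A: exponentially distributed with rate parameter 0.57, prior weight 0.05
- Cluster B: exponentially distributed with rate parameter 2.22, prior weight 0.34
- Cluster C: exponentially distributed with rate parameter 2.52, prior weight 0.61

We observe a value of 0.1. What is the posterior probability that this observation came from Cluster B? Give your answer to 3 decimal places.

0.331

Posterior ∝ prior × likelihood, so P(k | x) ∝ P(Z=k) f_k(x); normalise over all components.
Evaluate each component's likelihood at the observed value:
  f_A = 0.57·e^(−0.57·0.1) = 0.57·e^(−0.0570) = 0.538419
  f_B = 2.22·e^(−2.22·0.1) = 2.22·e^(−0.2220) = 1.77803
  f_C = 2.52·e^(−2.52·0.1) = 2.52·e^(−0.2520) = 1.95866
Weight by the priors:
  P(Z=A)·f_A = 0.05 × 0.538419 = 0.0269209
  P(Z=B)·f_B = 0.34 × 1.77803 = 0.604531
  P(Z=C)·f_C = 0.61 × 1.95866 = 1.19478
Sum: 0.0269209 + 0.604531 + 1.19478 = 1.82623
Responsibility of Cluster B: 0.604531 / 1.82623 ≈ 0.331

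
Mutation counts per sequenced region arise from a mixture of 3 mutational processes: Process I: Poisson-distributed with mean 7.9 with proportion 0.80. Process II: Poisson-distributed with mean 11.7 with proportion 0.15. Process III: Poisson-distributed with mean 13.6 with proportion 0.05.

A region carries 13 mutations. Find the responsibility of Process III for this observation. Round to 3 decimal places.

Posterior ∝ prior × likelihood, so P(k | x) ∝ π_k f_k(x); normalise over all components.
Component likelihoods at x = 13 mutations:
  L_I = e^(−7.9)·7.9^13/13! = 0.0277936
  L_II = e^(−11.7)·11.7^13/13! = 0.102539
  L_III = e^(−13.6)·13.6^13/13! = 0.108473
Unnormalised posteriors:
  π_I·L_I = 0.80 × 0.0277936 = 0.0222349
  π_II·L_II = 0.15 × 0.102539 = 0.0153809
  π_III·L_III = 0.05 × 0.108473 = 0.00542364
Marginal: 0.0222349 + 0.0153809 + 0.00542364 = 0.0430394
P(Process III | x) ≈ 0.126

0.126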